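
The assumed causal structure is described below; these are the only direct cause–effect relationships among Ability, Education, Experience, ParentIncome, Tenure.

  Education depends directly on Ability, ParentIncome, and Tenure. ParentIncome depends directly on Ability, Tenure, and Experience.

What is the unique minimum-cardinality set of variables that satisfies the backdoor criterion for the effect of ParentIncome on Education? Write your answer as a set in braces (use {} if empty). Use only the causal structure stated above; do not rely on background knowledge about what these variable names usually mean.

Variables eligible for adjustment (non-descendants of ParentIncome, excluding ParentIncome and Education): {Ability, Experience, Tenure}.
Backdoor paths from ParentIncome to Education:
  P1: ParentIncome <- Tenure -> Education
  P2: ParentIncome <- Ability -> Education
The empty set is not sufficient: P1 (ParentIncome <- Tenure -> Education) has no collider blocking it and no conditioned non-collider, so it is open.
Try {Ability, Tenure}:
  P1: blocked at fork node Tenure ∈ conditioning set.
  P2: blocked at fork node Ability ∈ conditioning set.
{Ability, Tenure} contains no descendant of ParentIncome and blocks every backdoor path.
Every element of {Ability, Tenure} is needed (dropping Ability leaves P2 open; dropping Tenure leaves P1 open), so no proper subset is valid.
Among all size-2 subsets of the eligible variables, only {Ability, Tenure} blocks every backdoor path, so it is the unique smallest valid adjustment set.

{Ability, Tenure}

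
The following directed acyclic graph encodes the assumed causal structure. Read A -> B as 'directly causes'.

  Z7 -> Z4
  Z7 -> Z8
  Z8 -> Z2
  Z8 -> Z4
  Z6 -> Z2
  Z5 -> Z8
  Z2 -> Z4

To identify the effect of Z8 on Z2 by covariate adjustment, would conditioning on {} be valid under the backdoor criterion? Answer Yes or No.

Yes

Backdoor paths from Z8 to Z2 (paths whose first edge points into Z8):
  P1: Z8 <- Z7 -> Z4 <- Z2
Condition 1 (no descendant of Z8 in the set): holds — descendants of Z8 are {Z2, Z4}; none are in {}.
Condition 2 (every backdoor path blocked by {}):
  P1: blocked at collider Z4 (neither it nor any descendant is in the conditioning set).
{} satisfies the backdoor criterion.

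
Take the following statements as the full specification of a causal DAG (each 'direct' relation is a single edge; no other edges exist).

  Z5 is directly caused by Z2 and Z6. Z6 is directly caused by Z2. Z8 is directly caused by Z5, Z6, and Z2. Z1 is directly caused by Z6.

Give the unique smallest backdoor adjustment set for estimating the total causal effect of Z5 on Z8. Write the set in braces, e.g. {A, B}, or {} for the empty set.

{Z2, Z6}

Variables eligible for adjustment (non-descendants of Z5, excluding Z5 and Z8): {Z1, Z2, Z6}.
Backdoor paths from Z5 to Z8:
  P1: Z5 <- Z2 -> Z6 -> Z8
  P2: Z5 <- Z2 -> Z8
  P3: Z5 <- Z6 <- Z2 -> Z8
  P4: Z5 <- Z6 -> Z8
The empty set is not sufficient: P1 (Z5 <- Z2 -> Z6 -> Z8) has no collider blocking it and no conditioned non-collider, so it is open.
Try {Z2, Z6}:
  P1: blocked at fork node Z2 ∈ conditioning set.
  P2: blocked at fork node Z2 ∈ conditioning set.
  P3: blocked at chain node Z6 ∈ conditioning set.
  P4: blocked at fork node Z6 ∈ conditioning set.
{Z2, Z6} contains no descendant of Z5 and blocks every backdoor path.
Every element of {Z2, Z6} is needed (dropping Z2 leaves P2 open; dropping Z6 leaves P4 open), so no proper subset is valid.
Among all size-2 subsets of the eligible variables, only {Z2, Z6} blocks every backdoor path, so it is the unique smallest valid adjustment set.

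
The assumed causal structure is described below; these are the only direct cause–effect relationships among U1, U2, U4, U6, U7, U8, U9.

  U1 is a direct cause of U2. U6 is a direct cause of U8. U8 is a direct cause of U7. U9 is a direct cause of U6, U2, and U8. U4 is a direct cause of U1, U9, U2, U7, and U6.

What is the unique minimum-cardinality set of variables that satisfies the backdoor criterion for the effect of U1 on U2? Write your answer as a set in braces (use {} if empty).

{U4}

Variables eligible for adjustment (non-descendants of U1, excluding U1 and U2): {U4, U6, U7, U8, U9}.
Backdoor paths from U1 to U2:
  P1: U1 <- U4 -> U9 -> U2
  P2: U1 <- U4 -> U6 <- U9 -> U2
  P3: U1 <- U4 -> U6 -> U8 <- U9 -> U2
  P4: U1 <- U4 -> U7 <- U8 <- U9 -> U2
  P5: U1 <- U4 -> U7 <- U8 <- U6 <- U9 -> U2
  P6: U1 <- U4 -> U2
The empty set is not sufficient: P1 (U1 <- U4 -> U9 -> U2) has no collider blocking it and no conditioned non-collider, so it is open.
Try {U4}:
  P1: blocked at fork node U4 ∈ conditioning set.
  P2: blocked at fork node U4 ∈ conditioning set.
  P3: blocked at fork node U4 ∈ conditioning set.
  P4: blocked at fork node U4 ∈ conditioning set.
  P5: blocked at fork node U4 ∈ conditioning set.
  P6: blocked at fork node U4 ∈ conditioning set.
{U4} contains no descendant of U1 and blocks every backdoor path.
No other singleton works — e.g. {U9} leaves P6 open — so {U4} is the unique smallest valid adjustment set.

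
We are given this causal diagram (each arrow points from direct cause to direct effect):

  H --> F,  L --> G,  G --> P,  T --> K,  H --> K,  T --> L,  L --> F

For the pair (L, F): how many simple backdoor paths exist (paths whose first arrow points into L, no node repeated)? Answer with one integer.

A backdoor path from L to F is any simple undirected path whose first edge points into L (i.e. leaves L via a parent).
Parents of L: {T}.
Enumerating:
  P1: L <- T -> K <- H -> F
That exhausts the simple backdoor paths. Count: 1.

1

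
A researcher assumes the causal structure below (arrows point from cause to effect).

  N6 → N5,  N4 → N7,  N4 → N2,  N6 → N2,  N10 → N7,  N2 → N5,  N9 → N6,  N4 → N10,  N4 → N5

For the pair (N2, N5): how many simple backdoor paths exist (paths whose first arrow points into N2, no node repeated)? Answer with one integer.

A backdoor path from N2 to N5 is any simple undirected path whose first edge points into N2 (i.e. leaves N2 via a parent).
Parents of N2: {N4, N6}.
Enumerating:
  P1: N2 <- N4 -> N5
  P2: N2 <- N6 -> N5
That exhausts the simple backdoor paths. Count: 2.

2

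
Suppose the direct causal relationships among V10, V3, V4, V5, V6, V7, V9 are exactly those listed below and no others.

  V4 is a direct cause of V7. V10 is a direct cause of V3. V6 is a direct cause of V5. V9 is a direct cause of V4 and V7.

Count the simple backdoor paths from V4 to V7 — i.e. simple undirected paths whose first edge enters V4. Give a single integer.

1

A backdoor path from V4 to V7 is any simple undirected path whose first edge points into V4 (i.e. leaves V4 via a parent).
Parents of V4: {V9}.
Enumerating:
  P1: V4 <- V9 -> V7
That exhausts the simple backdoor paths. Count: 1.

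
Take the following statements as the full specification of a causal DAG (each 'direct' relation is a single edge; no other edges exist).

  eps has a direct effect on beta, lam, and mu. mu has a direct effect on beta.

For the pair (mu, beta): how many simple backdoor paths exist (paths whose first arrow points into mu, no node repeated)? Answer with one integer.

A backdoor path from mu to beta is any simple undirected path whose first edge points into mu (i.e. leaves mu via a parent).
Parents of mu: {eps}.
Enumerating:
  P1: mu <- eps -> beta
That exhausts the simple backdoor paths. Count: 1.

1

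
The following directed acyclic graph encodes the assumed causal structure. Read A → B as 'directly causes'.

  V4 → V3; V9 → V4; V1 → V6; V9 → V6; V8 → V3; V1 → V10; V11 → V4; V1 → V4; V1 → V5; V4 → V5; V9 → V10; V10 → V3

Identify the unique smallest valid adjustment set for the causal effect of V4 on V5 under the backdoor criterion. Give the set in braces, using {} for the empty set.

Variables eligible for adjustment (non-descendants of V4, excluding V4 and V5): {V1, V10, V11, V6, V8, V9}.
Backdoor paths from V4 to V5:
  P1: V4 <- V9 -> V6 <- V1 -> V5
  P2: V4 <- V9 -> V10 <- V1 -> V5
  P3: V4 <- V1 -> V5
The empty set is not sufficient: P3 (V4 <- V1 -> V5) has no collider blocking it and no conditioned non-collider, so it is open.
Try {V1}:
  P1: blocked at collider V6 (neither it nor any descendant is in the conditioning set).
  P2: blocked at collider V10 (neither it nor any descendant is in the conditioning set).
  P3: blocked at fork node V1 ∈ conditioning set.
{V1} contains no descendant of V4 and blocks every backdoor path.
No other singleton works — e.g. {V9} leaves P3 open — so {V1} is the unique smallest valid adjustment set.

{V1}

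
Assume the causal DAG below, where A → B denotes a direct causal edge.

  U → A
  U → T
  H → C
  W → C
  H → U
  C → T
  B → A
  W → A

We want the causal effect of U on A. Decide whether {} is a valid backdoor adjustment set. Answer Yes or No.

Yes

Backdoor paths from U to A (paths whose first edge points into U):
  P1: U <- H -> C <- W -> A
Condition 1 (no descendant of U in the set): holds — descendants of U are {A, T}; none are in {}.
Condition 2 (every backdoor path blocked by {}):
  P1: blocked at collider C (neither it nor any descendant is in the conditioning set).
{} satisfies the backdoor criterion.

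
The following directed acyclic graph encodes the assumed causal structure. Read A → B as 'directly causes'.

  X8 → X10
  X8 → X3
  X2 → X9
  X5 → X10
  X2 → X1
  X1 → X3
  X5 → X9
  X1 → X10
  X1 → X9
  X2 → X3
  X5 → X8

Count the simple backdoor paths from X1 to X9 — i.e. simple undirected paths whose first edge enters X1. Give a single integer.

3

A backdoor path from X1 to X9 is any simple undirected path whose first edge points into X1 (i.e. leaves X1 via a parent).
Parents of X1: {X2}.
Enumerating:
  P1: X1 <- X2 -> X3 <- X8 <- X5 -> X9
  P2: X1 <- X2 -> X3 <- X8 -> X10 <- X5 -> X9
  P3: X1 <- X2 -> X9
That exhausts the simple backdoor paths. Count: 3.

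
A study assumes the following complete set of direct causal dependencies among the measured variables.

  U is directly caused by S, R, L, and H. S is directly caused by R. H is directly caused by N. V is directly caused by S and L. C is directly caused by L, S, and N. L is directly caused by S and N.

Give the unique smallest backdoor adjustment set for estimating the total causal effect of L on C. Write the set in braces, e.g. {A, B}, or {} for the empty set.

Variables eligible for adjustment (non-descendants of L, excluding L and C): {H, N, R, S}.
Backdoor paths from L to C:
  P1: L <- N -> H -> U <- R -> S -> C
  P2: L <- N -> H -> U <- S -> C
  P3: L <- N -> C
  P4: L <- S <- R -> U <- H <- N -> C
  P5: L <- S -> C
  P6: L <- S -> U <- H <- N -> C
The empty set is not sufficient: P3 (L <- N -> C) has no collider blocking it and no conditioned non-collider, so it is open.
Try {N, S}:
  P1: blocked at fork node N ∈ conditioning set.
  P2: blocked at fork node N ∈ conditioning set.
  P3: blocked at fork node N ∈ conditioning set.
  P4: blocked at chain node S ∈ conditioning set.
  P5: blocked at fork node S ∈ conditioning set.
  P6: blocked at fork node S ∈ conditioning set.
{N, S} contains no descendant of L and blocks every backdoor path.
Every element of {N, S} is needed (dropping N leaves P3 open; dropping S leaves P5 open), so no proper subset is valid.
Among all size-2 subsets of the eligible variables, only {N, S} blocks every backdoor path, so it is the unique smallest valid adjustment set.

{N, S}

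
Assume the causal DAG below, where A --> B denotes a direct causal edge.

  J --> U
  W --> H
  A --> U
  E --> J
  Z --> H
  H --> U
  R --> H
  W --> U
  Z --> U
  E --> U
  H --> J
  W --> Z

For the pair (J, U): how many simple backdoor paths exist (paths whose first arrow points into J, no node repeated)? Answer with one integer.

A backdoor path from J to U is any simple undirected path whose first edge points into J (i.e. leaves J via a parent).
Parents of J: {E, H}.
Enumerating:
  P1: J <- E -> U
  P2: J <- H <- W -> Z -> U
  P3: J <- H <- W -> U
  P4: J <- H <- Z <- W -> U
  P5: J <- H <- Z -> U
  P6: J <- H -> U
That exhausts the simple backdoor paths. Count: 6.

6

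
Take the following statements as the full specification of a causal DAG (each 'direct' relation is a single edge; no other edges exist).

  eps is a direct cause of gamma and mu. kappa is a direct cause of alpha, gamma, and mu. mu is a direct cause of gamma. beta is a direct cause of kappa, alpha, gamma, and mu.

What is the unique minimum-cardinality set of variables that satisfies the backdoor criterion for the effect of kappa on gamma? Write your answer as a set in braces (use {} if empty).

{beta}

Variables eligible for adjustment (non-descendants of kappa, excluding kappa and gamma): {beta, eps}.
Backdoor paths from kappa to gamma:
  P1: kappa <- beta -> mu <- eps -> gamma
  P2: kappa <- beta -> mu -> gamma
  P3: kappa <- beta -> gamma
The empty set is not sufficient: P2 (kappa <- beta -> mu -> gamma) has no collider blocking it and no conditioned non-collider, so it is open.
Try {beta}:
  P1: blocked at fork node beta ∈ conditioning set.
  P2: blocked at fork node beta ∈ conditioning set.
  P3: blocked at fork node beta ∈ conditioning set.
{beta} contains no descendant of kappa and blocks every backdoor path.
No other singleton works — e.g. {eps} leaves P2 open — so {beta} is the unique smallest valid adjustment set.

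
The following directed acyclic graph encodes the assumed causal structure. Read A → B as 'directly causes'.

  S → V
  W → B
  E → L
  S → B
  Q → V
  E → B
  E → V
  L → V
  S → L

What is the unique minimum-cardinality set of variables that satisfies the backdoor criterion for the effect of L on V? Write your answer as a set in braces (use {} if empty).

Variables eligible for adjustment (non-descendants of L, excluding L and V): {B, E, Q, S, W}.
Backdoor paths from L to V:
  P1: L <- S -> V
  P2: L <- S -> B <- E -> V
  P3: L <- E -> V
  P4: L <- E -> B <- S -> V
The empty set is not sufficient: P1 (L <- S -> V) has no collider blocking it and no conditioned non-collider, so it is open.
Try {E, S}:
  P1: blocked at fork node S ∈ conditioning set.
  P2: blocked at fork node S ∈ conditioning set.
  P3: blocked at fork node E ∈ conditioning set.
  P4: blocked at fork node E ∈ conditioning set.
{E, S} contains no descendant of L and blocks every backdoor path.
Every element of {E, S} is needed (dropping E leaves P3 open; dropping S leaves P1 open), so no proper subset is valid.
Among all size-2 subsets of the eligible variables, only {E, S} blocks every backdoor path, so it is the unique smallest valid adjustment set.

{E, S}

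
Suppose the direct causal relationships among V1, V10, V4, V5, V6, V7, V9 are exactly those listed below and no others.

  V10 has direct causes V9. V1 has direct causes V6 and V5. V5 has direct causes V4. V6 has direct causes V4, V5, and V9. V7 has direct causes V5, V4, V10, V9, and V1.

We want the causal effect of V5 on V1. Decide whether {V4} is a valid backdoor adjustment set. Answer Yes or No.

Yes

Backdoor paths from V5 to V1 (paths whose first edge points into V5):
  P1: V5 <- V4 -> V6 <- V9 -> V10 -> V7 <- V1
  P2: V5 <- V4 -> V6 <- V9 -> V7 <- V1
  P3: V5 <- V4 -> V6 -> V1
  P4: V5 <- V4 -> V7 <- V9 -> V6 -> V1
  P5: V5 <- V4 -> V7 <- V10 <- V9 -> V6 -> V1
  P6: V5 <- V4 -> V7 <- V1
Condition 1 (no descendant of V5 in the set): holds — descendants of V5 are {V1, V6, V7}; none are in {V4}.
Condition 2 (every backdoor path blocked by {V4}):
  P1: blocked at fork node V4 ∈ conditioning set.
  P2: blocked at fork node V4 ∈ conditioning set.
  P3: blocked at fork node V4 ∈ conditioning set.
  P4: blocked at fork node V4 ∈ conditioning set.
  P5: blocked at fork node V4 ∈ conditioning set.
  P6: blocked at fork node V4 ∈ conditioning set.
{V4} satisfies the backdoor criterion.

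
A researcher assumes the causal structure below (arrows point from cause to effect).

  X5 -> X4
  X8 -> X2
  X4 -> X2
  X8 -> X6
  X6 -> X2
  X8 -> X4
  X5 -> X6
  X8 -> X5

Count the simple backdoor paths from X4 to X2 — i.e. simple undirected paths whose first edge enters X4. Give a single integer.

7

A backdoor path from X4 to X2 is any simple undirected path whose first edge points into X4 (i.e. leaves X4 via a parent).
Parents of X4: {X5, X8}.
Enumerating:
  P1: X4 <- X8 -> X5 -> X6 -> X2
  P2: X4 <- X8 -> X6 -> X2
  P3: X4 <- X8 -> X2
  P4: X4 <- X5 <- X8 -> X6 -> X2
  P5: X4 <- X5 <- X8 -> X2
  P6: X4 <- X5 -> X6 <- X8 -> X2
  P7: X4 <- X5 -> X6 -> X2
That exhausts the simple backdoor paths. Count: 7.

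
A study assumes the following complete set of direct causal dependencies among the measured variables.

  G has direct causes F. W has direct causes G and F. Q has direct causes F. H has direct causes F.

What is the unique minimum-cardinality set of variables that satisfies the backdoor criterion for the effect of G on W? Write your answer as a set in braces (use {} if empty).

{F}

Variables eligible for adjustment (non-descendants of G, excluding G and W): {F, H, Q}.
Backdoor paths from G to W:
  P1: G <- F -> W
The empty set is not sufficient: P1 (G <- F -> W) has no collider blocking it and no conditioned non-collider, so it is open.
Try {F}:
  P1: blocked at fork node F ∈ conditioning set.
{F} contains no descendant of G and blocks every backdoor path.
No other singleton works — e.g. {H} leaves P1 open — so {F} is the unique smallest valid adjustment set.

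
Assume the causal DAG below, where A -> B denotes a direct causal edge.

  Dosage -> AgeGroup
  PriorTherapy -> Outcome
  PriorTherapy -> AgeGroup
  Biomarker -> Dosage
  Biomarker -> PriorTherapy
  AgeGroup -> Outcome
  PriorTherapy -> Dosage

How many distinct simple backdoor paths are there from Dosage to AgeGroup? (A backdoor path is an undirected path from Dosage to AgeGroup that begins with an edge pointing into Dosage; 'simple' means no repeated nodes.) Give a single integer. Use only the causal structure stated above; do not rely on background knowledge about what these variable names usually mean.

A backdoor path from Dosage to AgeGroup is any simple undirected path whose first edge points into Dosage (i.e. leaves Dosage via a parent).
Parents of Dosage: {Biomarker, PriorTherapy}.
Enumerating:
  P1: Dosage <- Biomarker -> PriorTherapy -> AgeGroup
  P2: Dosage <- Biomarker -> PriorTherapy -> Outcome <- AgeGroup
  P3: Dosage <- PriorTherapy -> AgeGroup
  P4: Dosage <- PriorTherapy -> Outcome <- AgeGroup
That exhausts the simple backdoor paths. Count: 4.

4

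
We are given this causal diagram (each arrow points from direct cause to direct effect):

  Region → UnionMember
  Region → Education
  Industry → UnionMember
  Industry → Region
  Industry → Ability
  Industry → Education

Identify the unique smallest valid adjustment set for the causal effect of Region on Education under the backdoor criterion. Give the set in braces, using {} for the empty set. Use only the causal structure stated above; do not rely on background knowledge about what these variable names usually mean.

{Industry}

Variables eligible for adjustment (non-descendants of Region, excluding Region and Education): {Ability, Industry}.
Backdoor paths from Region to Education:
  P1: Region <- Industry -> Education
The empty set is not sufficient: P1 (Region <- Industry -> Education) has no collider blocking it and no conditioned non-collider, so it is open.
Try {Industry}:
  P1: blocked at fork node Industry ∈ conditioning set.
{Industry} contains no descendant of Region and blocks every backdoor path.
No other singleton works — e.g. {Ability} leaves P1 open — so {Industry} is the unique smallest valid adjustment set.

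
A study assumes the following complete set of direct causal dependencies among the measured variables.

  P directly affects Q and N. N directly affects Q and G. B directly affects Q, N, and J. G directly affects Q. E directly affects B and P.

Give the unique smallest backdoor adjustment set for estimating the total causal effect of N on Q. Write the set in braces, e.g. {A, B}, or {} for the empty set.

Variables eligible for adjustment (non-descendants of N, excluding N and Q): {B, E, J, P}.
Backdoor paths from N to Q:
  P1: N <- P <- E -> B -> Q
  P2: N <- P -> Q
  P3: N <- B <- E -> P -> Q
  P4: N <- B -> Q
The empty set is not sufficient: P1 (N <- P <- E -> B -> Q) has no collider blocking it and no conditioned non-collider, so it is open.
Try {B, P}:
  P1: blocked at chain node P ∈ conditioning set.
  P2: blocked at fork node P ∈ conditioning set.
  P3: blocked at chain node B ∈ conditioning set.
  P4: blocked at fork node B ∈ conditioning set.
{B, P} contains no descendant of N and blocks every backdoor path.
Every element of {B, P} is needed (dropping B leaves P4 open; dropping P leaves P2 open), so no proper subset is valid.
Among all size-2 subsets of the eligible variables, only {B, P} blocks every backdoor path, so it is the unique smallest valid adjustment set.

{B, P}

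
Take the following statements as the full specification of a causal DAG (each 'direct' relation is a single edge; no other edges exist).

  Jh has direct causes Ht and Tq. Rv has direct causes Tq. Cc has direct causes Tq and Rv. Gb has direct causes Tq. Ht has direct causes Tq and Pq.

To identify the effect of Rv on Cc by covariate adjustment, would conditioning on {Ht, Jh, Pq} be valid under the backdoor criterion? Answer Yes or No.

Backdoor paths from Rv to Cc (paths whose first edge points into Rv):
  P1: Rv <- Tq -> Cc
Condition 1 (no descendant of Rv in the set): holds — descendants of Rv are {Cc}; none are in {Ht, Jh, Pq}.
Condition 2 (every backdoor path blocked by {Ht, Jh, Pq}):
  P1: open — no interior node is in the conditioning set.
{Ht, Jh, Pq} does not satisfy the backdoor criterion.

No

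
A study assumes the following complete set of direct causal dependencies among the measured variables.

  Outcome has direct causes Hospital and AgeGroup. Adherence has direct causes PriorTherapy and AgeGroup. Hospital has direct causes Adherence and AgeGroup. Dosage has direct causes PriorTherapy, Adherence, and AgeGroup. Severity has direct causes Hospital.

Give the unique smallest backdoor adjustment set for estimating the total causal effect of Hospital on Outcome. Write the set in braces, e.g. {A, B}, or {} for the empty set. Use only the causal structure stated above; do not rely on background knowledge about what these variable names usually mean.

{AgeGroup}

Variables eligible for adjustment (non-descendants of Hospital, excluding Hospital and Outcome): {Adherence, AgeGroup, Dosage, PriorTherapy}.
Backdoor paths from Hospital to Outcome:
  P1: Hospital <- AgeGroup -> Outcome
  P2: Hospital <- Adherence <- AgeGroup -> Outcome
  P3: Hospital <- Adherence <- PriorTherapy -> Dosage <- AgeGroup -> Outcome
  P4: Hospital <- Adherence -> Dosage <- AgeGroup -> Outcome
The empty set is not sufficient: P1 (Hospital <- AgeGroup -> Outcome) has no collider blocking it and no conditioned non-collider, so it is open.
Try {AgeGroup}:
  P1: blocked at fork node AgeGroup ∈ conditioning set.
  P2: blocked at fork node AgeGroup ∈ conditioning set.
  P3: blocked at collider Dosage (neither it nor any descendant is in the conditioning set).
  P4: blocked at collider Dosage (neither it nor any descendant is in the conditioning set).
{AgeGroup} contains no descendant of Hospital and blocks every backdoor path.
No other singleton works — e.g. {PriorTherapy} leaves P1 open — so {AgeGroup} is the unique smallest valid adjustment set.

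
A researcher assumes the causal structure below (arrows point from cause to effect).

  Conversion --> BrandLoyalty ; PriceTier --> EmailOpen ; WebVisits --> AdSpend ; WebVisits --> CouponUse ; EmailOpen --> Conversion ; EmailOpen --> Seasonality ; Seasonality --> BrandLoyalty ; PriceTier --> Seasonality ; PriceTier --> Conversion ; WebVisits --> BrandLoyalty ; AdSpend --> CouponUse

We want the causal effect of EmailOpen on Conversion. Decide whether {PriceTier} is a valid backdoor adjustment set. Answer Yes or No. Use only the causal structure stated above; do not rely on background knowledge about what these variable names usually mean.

Backdoor paths from EmailOpen to Conversion (paths whose first edge points into EmailOpen):
  P1: EmailOpen <- PriceTier -> Conversion
  P2: EmailOpen <- PriceTier -> Seasonality -> BrandLoyalty <- Conversion
Condition 1 (no descendant of EmailOpen in the set): holds — descendants of EmailOpen are {BrandLoyalty, Conversion, Seasonality}; none are in {PriceTier}.
Condition 2 (every backdoor path blocked by {PriceTier}):
  P1: blocked at fork node PriceTier ∈ conditioning set.
  P2: blocked at fork node PriceTier ∈ conditioning set.
{PriceTier} satisfies the backdoor criterion.

Yes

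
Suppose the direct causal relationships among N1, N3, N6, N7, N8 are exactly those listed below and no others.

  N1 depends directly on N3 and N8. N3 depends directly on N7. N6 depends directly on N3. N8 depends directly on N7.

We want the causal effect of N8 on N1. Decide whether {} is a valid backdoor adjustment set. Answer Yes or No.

Backdoor paths from N8 to N1 (paths whose first edge points into N8):
  P1: N8 <- N7 -> N3 -> N1
Condition 1 (no descendant of N8 in the set): holds — descendants of N8 are {N1}; none are in {}.
Condition 2 (every backdoor path blocked by {}):
  P1: open — no interior node is in the conditioning set.
{} does not satisfy the backdoor criterion.

No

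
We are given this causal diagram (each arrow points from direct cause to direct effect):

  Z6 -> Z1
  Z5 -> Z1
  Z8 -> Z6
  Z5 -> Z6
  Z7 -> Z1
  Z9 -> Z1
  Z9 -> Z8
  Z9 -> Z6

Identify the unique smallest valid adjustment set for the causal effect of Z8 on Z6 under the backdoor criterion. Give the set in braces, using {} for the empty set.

Variables eligible for adjustment (non-descendants of Z8, excluding Z8 and Z6): {Z5, Z7, Z9}.
Backdoor paths from Z8 to Z6:
  P1: Z8 <- Z9 -> Z6
  P2: Z8 <- Z9 -> Z1 <- Z5 -> Z6
  P3: Z8 <- Z9 -> Z1 <- Z6
The empty set is not sufficient: P1 (Z8 <- Z9 -> Z6) has no collider blocking it and no conditioned non-collider, so it is open.
Try {Z9}:
  P1: blocked at fork node Z9 ∈ conditioning set.
  P2: blocked at fork node Z9 ∈ conditioning set.
  P3: blocked at fork node Z9 ∈ conditioning set.
{Z9} contains no descendant of Z8 and blocks every backdoor path.
No other singleton works — e.g. {Z7} leaves P1 open — so {Z9} is the unique smallest valid adjustment set.

{Z9}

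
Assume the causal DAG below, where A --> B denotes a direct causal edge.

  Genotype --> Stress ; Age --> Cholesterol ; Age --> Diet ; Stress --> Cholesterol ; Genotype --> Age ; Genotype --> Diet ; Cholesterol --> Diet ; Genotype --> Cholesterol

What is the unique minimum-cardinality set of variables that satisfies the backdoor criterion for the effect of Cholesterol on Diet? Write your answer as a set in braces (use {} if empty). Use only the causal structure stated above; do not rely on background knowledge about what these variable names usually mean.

{Age, Genotype}

Variables eligible for adjustment (non-descendants of Cholesterol, excluding Cholesterol and Diet): {Age, Genotype, Stress}.
Backdoor paths from Cholesterol to Diet:
  P1: Cholesterol <- Genotype -> Age -> Diet
  P2: Cholesterol <- Genotype -> Diet
  P3: Cholesterol <- Age <- Genotype -> Diet
  P4: Cholesterol <- Age -> Diet
  P5: Cholesterol <- Stress <- Genotype -> Age -> Diet
  P6: Cholesterol <- Stress <- Genotype -> Diet
The empty set is not sufficient: P1 (Cholesterol <- Genotype -> Age -> Diet) has no collider blocking it and no conditioned non-collider, so it is open.
Try {Age, Genotype}:
  P1: blocked at fork node Genotype ∈ conditioning set.
  P2: blocked at fork node Genotype ∈ conditioning set.
  P3: blocked at chain node Age ∈ conditioning set.
  P4: blocked at fork node Age ∈ conditioning set.
  P5: blocked at fork node Genotype ∈ conditioning set.
  P6: blocked at fork node Genotype ∈ conditioning set.
{Age, Genotype} contains no descendant of Cholesterol and blocks every backdoor path.
Every element of {Age, Genotype} is needed (dropping Age leaves P4 open; dropping Genotype leaves P2 open), so no proper subset is valid.
Among all size-2 subsets of the eligible variables, only {Age, Genotype} blocks every backdoor path, so it is the unique smallest valid adjustment set.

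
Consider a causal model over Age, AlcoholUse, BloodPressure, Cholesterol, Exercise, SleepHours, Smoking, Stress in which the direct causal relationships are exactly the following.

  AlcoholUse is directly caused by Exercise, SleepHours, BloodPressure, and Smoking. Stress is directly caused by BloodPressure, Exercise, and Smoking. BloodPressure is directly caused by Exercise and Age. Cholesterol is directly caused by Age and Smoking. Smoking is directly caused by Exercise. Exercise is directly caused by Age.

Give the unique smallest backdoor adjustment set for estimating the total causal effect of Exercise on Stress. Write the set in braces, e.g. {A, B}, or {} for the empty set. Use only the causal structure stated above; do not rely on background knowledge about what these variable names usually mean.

{Age}

Variables eligible for adjustment (non-descendants of Exercise, excluding Exercise and Stress): {Age, SleepHours}.
Backdoor paths from Exercise to Stress:
  P1: Exercise <- Age -> BloodPressure -> AlcoholUse <- Smoking -> Stress
  P2: Exercise <- Age -> BloodPressure -> Stress
  P3: Exercise <- Age -> Cholesterol <- Smoking -> AlcoholUse <- BloodPressure -> Stress
  P4: Exercise <- Age -> Cholesterol <- Smoking -> Stress
The empty set is not sufficient: P2 (Exercise <- Age -> BloodPressure -> Stress) has no collider blocking it and no conditioned non-collider, so it is open.
Try {Age}:
  P1: blocked at fork node Age ∈ conditioning set.
  P2: blocked at fork node Age ∈ conditioning set.
  P3: blocked at fork node Age ∈ conditioning set.
  P4: blocked at fork node Age ∈ conditioning set.
{Age} contains no descendant of Exercise and blocks every backdoor path.
No other singleton works — e.g. {SleepHours} leaves P2 open — so {Age} is the unique smallest valid adjustment set.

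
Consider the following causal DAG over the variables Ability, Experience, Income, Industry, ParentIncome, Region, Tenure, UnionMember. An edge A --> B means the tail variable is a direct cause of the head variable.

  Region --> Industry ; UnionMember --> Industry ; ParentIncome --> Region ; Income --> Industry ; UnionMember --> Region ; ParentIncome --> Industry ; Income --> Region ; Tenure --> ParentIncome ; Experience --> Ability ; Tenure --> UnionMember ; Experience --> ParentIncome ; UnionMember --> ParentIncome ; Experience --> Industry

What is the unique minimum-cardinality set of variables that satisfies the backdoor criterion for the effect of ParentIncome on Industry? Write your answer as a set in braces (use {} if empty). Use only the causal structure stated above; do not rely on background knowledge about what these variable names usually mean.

{Experience, UnionMember}

Variables eligible for adjustment (non-descendants of ParentIncome, excluding ParentIncome and Industry): {Ability, Experience, Income, Tenure, UnionMember}.
Backdoor paths from ParentIncome to Industry:
  P1: ParentIncome <- Experience -> Industry
  P2: ParentIncome <- Tenure -> UnionMember -> Region <- Income -> Industry
  P3: ParentIncome <- Tenure -> UnionMember -> Region -> Industry
  P4: ParentIncome <- Tenure -> UnionMember -> Industry
  P5: ParentIncome <- UnionMember -> Region <- Income -> Industry
  P6: ParentIncome <- UnionMember -> Region -> Industry
  P7: ParentIncome <- UnionMember -> Industry
The empty set is not sufficient: P1 (ParentIncome <- Experience -> Industry) has no collider blocking it and no conditioned non-collider, so it is open.
Try {Experience, UnionMember}:
  P1: blocked at fork node Experience ∈ conditioning set.
  P2: blocked at chain node UnionMember ∈ conditioning set.
  P3: blocked at chain node UnionMember ∈ conditioning set.
  P4: blocked at chain node UnionMember ∈ conditioning set.
  P5: blocked at fork node UnionMember ∈ conditioning set.
  P6: blocked at fork node UnionMember ∈ conditioning set.
  P7: blocked at fork node UnionMember ∈ conditioning set.
{Experience, UnionMember} contains no descendant of ParentIncome and blocks every backdoor path.
Every element of {Experience, UnionMember} is needed (dropping Experience leaves P1 open; dropping UnionMember leaves P3 open), so no proper subset is valid.
Among all size-2 subsets of the eligible variables, only {Experience, UnionMember} blocks every backdoor path, so it is the unique smallest valid adjustment set.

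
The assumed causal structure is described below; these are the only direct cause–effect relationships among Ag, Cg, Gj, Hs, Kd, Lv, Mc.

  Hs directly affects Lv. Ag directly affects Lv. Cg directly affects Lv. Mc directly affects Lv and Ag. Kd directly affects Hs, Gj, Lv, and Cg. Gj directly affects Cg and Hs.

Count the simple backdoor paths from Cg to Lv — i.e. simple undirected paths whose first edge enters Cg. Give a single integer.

A backdoor path from Cg to Lv is any simple undirected path whose first edge points into Cg (i.e. leaves Cg via a parent).
Parents of Cg: {Gj, Kd}.
Enumerating:
  P1: Cg <- Kd -> Gj -> Hs -> Lv
  P2: Cg <- Kd -> Hs -> Lv
  P3: Cg <- Kd -> Lv
  P4: Cg <- Gj <- Kd -> Hs -> Lv
  P5: Cg <- Gj <- Kd -> Lv
  P6: Cg <- Gj -> Hs <- Kd -> Lv
  P7: Cg <- Gj -> Hs -> Lv
That exhausts the simple backdoor paths. Count: 7.

7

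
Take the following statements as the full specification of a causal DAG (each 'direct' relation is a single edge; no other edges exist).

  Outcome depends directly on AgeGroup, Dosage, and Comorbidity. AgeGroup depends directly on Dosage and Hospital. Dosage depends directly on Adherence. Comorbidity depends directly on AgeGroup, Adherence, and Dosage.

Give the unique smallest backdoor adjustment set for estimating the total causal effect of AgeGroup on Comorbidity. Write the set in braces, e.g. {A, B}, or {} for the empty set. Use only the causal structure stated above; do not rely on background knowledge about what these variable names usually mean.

Variables eligible for adjustment (non-descendants of AgeGroup, excluding AgeGroup and Comorbidity): {Adherence, Dosage, Hospital}.
Backdoor paths from AgeGroup to Comorbidity:
  P1: AgeGroup <- Dosage <- Adherence -> Comorbidity
  P2: AgeGroup <- Dosage -> Comorbidity
  P3: AgeGroup <- Dosage -> Outcome <- Comorbidity
The empty set is not sufficient: P1 (AgeGroup <- Dosage <- Adherence -> Comorbidity) has no collider blocking it and no conditioned non-collider, so it is open.
Try {Dosage}:
  P1: blocked at chain node Dosage ∈ conditioning set.
  P2: blocked at fork node Dosage ∈ conditioning set.
  P3: blocked at fork node Dosage ∈ conditioning set.
{Dosage} contains no descendant of AgeGroup and blocks every backdoor path.
No other singleton works — e.g. {Adherence} leaves P2 open — so {Dosage} is the unique smallest valid adjustment set.

{Dosage}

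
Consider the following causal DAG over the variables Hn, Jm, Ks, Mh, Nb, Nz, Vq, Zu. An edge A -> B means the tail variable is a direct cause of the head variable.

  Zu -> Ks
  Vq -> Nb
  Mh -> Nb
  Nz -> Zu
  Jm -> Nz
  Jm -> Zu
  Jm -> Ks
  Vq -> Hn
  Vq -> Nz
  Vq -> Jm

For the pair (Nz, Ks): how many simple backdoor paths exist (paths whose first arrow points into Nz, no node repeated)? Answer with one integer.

A backdoor path from Nz to Ks is any simple undirected path whose first edge points into Nz (i.e. leaves Nz via a parent).
Parents of Nz: {Jm, Vq}.
Enumerating:
  P1: Nz <- Vq -> Jm -> Zu -> Ks
  P2: Nz <- Vq -> Jm -> Ks
  P3: Nz <- Jm -> Zu -> Ks
  P4: Nz <- Jm -> Ks
That exhausts the simple backdoor paths. Count: 4.

4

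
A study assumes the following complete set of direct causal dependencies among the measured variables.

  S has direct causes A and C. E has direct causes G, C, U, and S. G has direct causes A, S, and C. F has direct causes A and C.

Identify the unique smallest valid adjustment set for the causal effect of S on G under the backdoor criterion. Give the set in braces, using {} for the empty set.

{A, C}

Variables eligible for adjustment (non-descendants of S, excluding S and G): {A, C, F, U}.
Backdoor paths from S to G:
  P1: S <- C -> F <- A -> G
  P2: S <- C -> G
  P3: S <- C -> E <- G
  P4: S <- A -> F <- C -> G
  P5: S <- A -> F <- C -> E <- G
  P6: S <- A -> G
The empty set is not sufficient: P2 (S <- C -> G) has no collider blocking it and no conditioned non-collider, so it is open.
Try {A, C}:
  P1: blocked at fork node C ∈ conditioning set.
  P2: blocked at fork node C ∈ conditioning set.
  P3: blocked at fork node C ∈ conditioning set.
  P4: blocked at fork node A ∈ conditioning set.
  P5: blocked at fork node A ∈ conditioning set.
  P6: blocked at fork node A ∈ conditioning set.
{A, C} contains no descendant of S and blocks every backdoor path.
Every element of {A, C} is needed (dropping A leaves P6 open; dropping C leaves P2 open), so no proper subset is valid.
Among all size-2 subsets of the eligible variables, only {A, C} blocks every backdoor path, so it is the unique smallest valid adjustment set.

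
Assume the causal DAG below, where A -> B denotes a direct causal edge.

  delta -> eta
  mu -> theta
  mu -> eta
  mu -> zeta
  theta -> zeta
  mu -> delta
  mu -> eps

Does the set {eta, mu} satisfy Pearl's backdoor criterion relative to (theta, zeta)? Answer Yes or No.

Backdoor paths from theta to zeta (paths whose first edge points into theta):
  P1: theta <- mu -> zeta
Condition 1 (no descendant of theta in the set): holds — descendants of theta are {zeta}; none are in {eta, mu}.
Condition 2 (every backdoor path blocked by {eta, mu}):
  P1: blocked at fork node mu ∈ conditioning set.
{eta, mu} satisfies the backdoor criterion.

Yes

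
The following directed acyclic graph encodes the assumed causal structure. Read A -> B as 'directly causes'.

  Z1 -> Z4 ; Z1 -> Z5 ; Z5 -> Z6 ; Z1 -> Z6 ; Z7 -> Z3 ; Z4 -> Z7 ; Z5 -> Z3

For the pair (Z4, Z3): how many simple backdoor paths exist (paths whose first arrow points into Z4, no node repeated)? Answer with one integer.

A backdoor path from Z4 to Z3 is any simple undirected path whose first edge points into Z4 (i.e. leaves Z4 via a parent).
Parents of Z4: {Z1}.
Enumerating:
  P1: Z4 <- Z1 -> Z5 -> Z3
  P2: Z4 <- Z1 -> Z6 <- Z5 -> Z3
That exhausts the simple backdoor paths. Count: 2.

2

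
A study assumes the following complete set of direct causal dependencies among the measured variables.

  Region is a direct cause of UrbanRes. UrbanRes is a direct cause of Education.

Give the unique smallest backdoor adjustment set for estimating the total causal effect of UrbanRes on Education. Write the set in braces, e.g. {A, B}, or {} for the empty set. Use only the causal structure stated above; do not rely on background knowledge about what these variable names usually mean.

{}

Variables eligible for adjustment (non-descendants of UrbanRes, excluding UrbanRes and Education): {Region}.
Backdoor paths from UrbanRes to Education:
  (none)
With no backdoor paths the empty set already satisfies the criterion, and it is trivially minimal.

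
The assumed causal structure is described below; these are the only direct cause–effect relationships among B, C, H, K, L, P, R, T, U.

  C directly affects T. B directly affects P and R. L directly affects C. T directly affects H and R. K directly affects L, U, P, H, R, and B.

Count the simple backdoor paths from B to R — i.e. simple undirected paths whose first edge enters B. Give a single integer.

A backdoor path from B to R is any simple undirected path whose first edge points into B (i.e. leaves B via a parent).
Parents of B: {K}.
Enumerating:
  P1: B <- K -> L -> C -> T -> R
  P2: B <- K -> R
  P3: B <- K -> H <- T -> R
That exhausts the simple backdoor paths. Count: 3.

3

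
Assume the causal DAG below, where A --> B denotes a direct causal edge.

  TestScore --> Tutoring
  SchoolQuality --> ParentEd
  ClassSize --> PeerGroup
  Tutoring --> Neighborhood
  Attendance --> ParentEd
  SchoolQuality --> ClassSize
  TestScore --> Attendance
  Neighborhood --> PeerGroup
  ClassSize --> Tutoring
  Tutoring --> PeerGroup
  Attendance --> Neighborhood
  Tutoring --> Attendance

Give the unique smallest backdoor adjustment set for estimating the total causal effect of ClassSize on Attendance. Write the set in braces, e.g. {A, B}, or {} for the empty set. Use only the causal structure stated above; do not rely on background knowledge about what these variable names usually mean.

{}

Variables eligible for adjustment (non-descendants of ClassSize, excluding ClassSize and Attendance): {SchoolQuality, TestScore}.
Backdoor paths from ClassSize to Attendance:
  P1: ClassSize <- SchoolQuality -> ParentEd <- Attendance
Each backdoor path contains an unconditioned collider, so every path is already blocked with the empty conditioning set:
  P1: blocked at collider ParentEd (neither it nor any descendant is in the conditioning set).
The empty set is therefore the unique smallest valid set.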